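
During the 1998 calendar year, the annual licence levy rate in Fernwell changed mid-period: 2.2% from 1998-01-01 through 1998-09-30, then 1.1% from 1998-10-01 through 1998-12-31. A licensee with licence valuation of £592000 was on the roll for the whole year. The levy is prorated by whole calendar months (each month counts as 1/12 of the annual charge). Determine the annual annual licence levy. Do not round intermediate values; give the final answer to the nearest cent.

1998-01-01 to 1998-09-30: 9 months at 2.2% → £592000 × 2.2% × 9/12 = £9768.0000
1998-10-01 to 1998-12-31: 3 months at 1.1% → £592000 × 1.1% × 3/12 = £1628.0000
Total = £11396.0000

£11396.00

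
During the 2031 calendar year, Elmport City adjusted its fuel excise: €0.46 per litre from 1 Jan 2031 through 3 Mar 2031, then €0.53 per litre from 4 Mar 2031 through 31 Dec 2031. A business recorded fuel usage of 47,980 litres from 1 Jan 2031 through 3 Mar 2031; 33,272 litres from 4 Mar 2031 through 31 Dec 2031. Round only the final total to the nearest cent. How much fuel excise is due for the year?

€39704.96

1 Jan – 3 Mar 2031: 47,980 litres at €0.46/litre → €22070.80
4 Mar – 31 Dec 2031: 33,272 litres at €0.53/litre → €17634.16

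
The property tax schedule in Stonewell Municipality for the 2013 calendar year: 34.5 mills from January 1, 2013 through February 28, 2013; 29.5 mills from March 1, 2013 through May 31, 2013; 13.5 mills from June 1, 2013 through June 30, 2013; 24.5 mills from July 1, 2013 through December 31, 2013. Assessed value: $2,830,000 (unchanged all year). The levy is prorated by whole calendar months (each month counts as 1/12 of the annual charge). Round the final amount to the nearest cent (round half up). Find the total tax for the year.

$74,995.00

January 1 – February 28, 2013: 2 months at 34.5 mills → $2,830,000 × 3.45% × 2/12 = $16,272.5000
March 1 – May 31, 2013: 3 months at 29.5 mills → $2,830,000 × 2.95% × 3/12 = $20,871.2500
June 1 – June 30, 2013: 1 month at 13.5 mills → $2,830,000 × 1.35% × 1/12 = $3,183.7500
July 1 – December 31, 2013: 6 months at 24.5 mills → $2,830,000 × 2.45% × 6/12 = $34,667.5000
Total = $74,995.0000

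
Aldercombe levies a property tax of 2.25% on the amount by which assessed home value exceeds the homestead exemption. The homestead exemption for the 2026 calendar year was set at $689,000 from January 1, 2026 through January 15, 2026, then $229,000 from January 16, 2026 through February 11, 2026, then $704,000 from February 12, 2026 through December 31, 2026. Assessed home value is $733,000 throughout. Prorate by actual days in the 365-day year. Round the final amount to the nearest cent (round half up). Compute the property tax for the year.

$1,456.95

January 1 – January 15, 2026: 15 days, exemption $689,000 → ($733,000 − $689,000) × 2.25% × 15/365 = $40.6849
January 16 – February 11, 2026: 27 days, exemption $229,000 → ($733,000 − $229,000) × 2.25% × 27/365 = $838.8493
February 12 – December 31, 2026: 323 days, exemption $704,000 → ($733,000 − $704,000) × 2.25% × 323/365 = $577.4178
Total = $1,456.9521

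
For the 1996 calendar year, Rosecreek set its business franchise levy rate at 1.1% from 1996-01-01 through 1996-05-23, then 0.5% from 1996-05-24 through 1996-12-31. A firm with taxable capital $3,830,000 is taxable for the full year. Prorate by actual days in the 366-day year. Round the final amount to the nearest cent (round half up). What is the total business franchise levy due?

1996-01-01 to 1996-05-23: 144 days at 1.1% → $3,830,000 × 1.1% × 144/366 = $16,575.7377
1996-05-24 to 1996-12-31: 222 days at 0.5% → $3,830,000 × 0.5% × 222/366 = $11,615.5738
Total = $28,191.3115

$28,191.31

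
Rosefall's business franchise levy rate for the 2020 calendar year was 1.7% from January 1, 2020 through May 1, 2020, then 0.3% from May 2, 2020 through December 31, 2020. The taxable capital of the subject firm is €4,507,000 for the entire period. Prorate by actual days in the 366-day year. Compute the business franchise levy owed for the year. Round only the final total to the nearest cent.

€34,553.67

January 1 – May 1, 2020: 122 days at 1.7% → €4,507,000 × 1.7% × 122/366 = €25,539.6667
May 2 – December 31, 2020: 244 days at 0.3% → €4,507,000 × 0.3% × 244/366 = €9,014.0000
Total = €34,553.6667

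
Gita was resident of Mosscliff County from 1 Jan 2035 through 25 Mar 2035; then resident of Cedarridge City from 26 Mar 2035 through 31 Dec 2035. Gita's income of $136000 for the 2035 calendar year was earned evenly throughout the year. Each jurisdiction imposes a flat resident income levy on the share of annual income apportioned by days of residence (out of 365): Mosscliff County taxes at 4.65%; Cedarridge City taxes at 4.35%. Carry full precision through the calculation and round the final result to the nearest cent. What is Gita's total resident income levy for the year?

$6009.90

Mosscliff County, 1 Jan – 25 Mar 2035: 84 days → $136000 × 4.65% × 84/365 = $1455.3863
Cedarridge City, 26 Mar – 31 Dec 2035: 281 days → $136000 × 4.35% × 281/365 = $4554.5096
Total = $6009.8959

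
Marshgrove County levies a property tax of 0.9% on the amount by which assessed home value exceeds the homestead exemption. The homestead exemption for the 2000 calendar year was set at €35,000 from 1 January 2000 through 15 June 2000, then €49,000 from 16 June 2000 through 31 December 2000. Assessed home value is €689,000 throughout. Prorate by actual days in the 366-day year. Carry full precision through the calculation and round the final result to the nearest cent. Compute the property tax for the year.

1 January – 15 June 2000: 167 days, exemption €35,000 → (€689,000 − €35,000) × 0.9% × 167/366 = €2,685.6885
16 June – 31 December 2000: 199 days, exemption €49,000 → (€689,000 − €49,000) × 0.9% × 199/366 = €3,131.8033
Total = €5,817.4918

€5,817.49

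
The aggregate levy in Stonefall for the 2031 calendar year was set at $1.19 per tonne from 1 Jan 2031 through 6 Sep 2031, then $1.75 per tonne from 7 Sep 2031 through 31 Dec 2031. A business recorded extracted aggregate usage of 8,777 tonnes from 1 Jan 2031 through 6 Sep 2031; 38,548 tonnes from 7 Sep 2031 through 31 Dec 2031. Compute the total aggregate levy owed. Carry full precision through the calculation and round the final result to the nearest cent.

1 Jan – 6 Sep 2031: 8,777 tonnes at $1.19/tonne → $10444.63
7 Sep – 31 Dec 2031: 38,548 tonnes at $1.75/tonne → $67459.00

$77903.63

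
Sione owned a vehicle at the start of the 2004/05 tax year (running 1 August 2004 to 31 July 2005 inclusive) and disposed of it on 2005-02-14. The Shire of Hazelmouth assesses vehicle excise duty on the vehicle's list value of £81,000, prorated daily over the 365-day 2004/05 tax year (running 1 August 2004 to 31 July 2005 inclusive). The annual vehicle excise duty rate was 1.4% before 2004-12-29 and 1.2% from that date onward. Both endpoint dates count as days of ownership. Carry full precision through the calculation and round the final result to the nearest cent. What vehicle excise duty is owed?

2004-08-01 to 2004-12-28: 150 days at 1.4% → £81,000 × 1.4% × 150/365 = £466.0274
2004-12-29 to 2005-02-14: 48 days at 1.2% → £81,000 × 1.2% × 48/365 = £127.8247
Total = £593.8521

£593.85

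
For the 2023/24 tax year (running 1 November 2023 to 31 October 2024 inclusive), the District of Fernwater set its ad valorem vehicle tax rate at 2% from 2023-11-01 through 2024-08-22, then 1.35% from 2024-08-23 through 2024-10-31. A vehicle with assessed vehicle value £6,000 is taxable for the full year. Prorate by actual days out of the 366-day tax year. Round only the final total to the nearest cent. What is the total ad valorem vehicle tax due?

2023-11-01 to 2024-08-22: 296 days at 2% → £6,000 × 2% × 296/366 = £97.0492
2024-08-23 to 2024-10-31: 70 days at 1.35% → £6,000 × 1.35% × 70/366 = £15.4918
Total = £112.5410

£112.54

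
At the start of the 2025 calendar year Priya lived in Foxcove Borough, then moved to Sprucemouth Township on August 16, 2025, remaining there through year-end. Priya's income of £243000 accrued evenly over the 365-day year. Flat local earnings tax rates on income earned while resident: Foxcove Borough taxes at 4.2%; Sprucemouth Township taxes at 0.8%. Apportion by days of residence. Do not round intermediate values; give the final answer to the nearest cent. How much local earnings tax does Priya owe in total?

Foxcove Borough, January 1 – August 15, 2025: 227 days → £243000 × 4.2% × 227/365 = £6347.2932
Sprucemouth Township, August 16 – December 31, 2025: 138 days → £243000 × 0.8% × 138/365 = £734.9918
Total = £7082.2849

£7082.28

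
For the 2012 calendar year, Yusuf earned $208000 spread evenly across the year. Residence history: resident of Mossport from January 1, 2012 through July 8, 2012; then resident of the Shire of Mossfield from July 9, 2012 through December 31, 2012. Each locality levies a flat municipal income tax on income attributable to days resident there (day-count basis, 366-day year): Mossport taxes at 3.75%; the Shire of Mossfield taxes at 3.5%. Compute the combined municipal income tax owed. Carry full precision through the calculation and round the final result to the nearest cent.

$7549.95

Mossport, January 1 – July 8, 2012: 190 days → $208000 × 3.75% × 190/366 = $4049.1803
The Shire of Mossfield, July 9 – December 31, 2012: 176 days → $208000 × 3.5% × 176/366 = $3500.7650
Total = $7549.9454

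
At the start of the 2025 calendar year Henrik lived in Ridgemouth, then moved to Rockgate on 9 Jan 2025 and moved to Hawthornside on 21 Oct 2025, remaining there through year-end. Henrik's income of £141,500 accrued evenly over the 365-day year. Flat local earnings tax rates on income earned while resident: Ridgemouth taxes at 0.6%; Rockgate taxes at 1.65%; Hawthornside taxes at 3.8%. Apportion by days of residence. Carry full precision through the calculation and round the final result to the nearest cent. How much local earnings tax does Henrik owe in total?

Ridgemouth, 1 Jan – 8 Jan 2025: 8 days → £141,500 × 0.6% × 8/365 = £18.6082
Rockgate, 9 Jan – 20 Oct 2025: 285 days → £141,500 × 1.65% × 285/365 = £1,823.0240
Hawthornside, 21 Oct – 31 Dec 2025: 72 days → £141,500 × 3.8% × 72/365 = £1,060.6685
Total = £2,902.3007

£2,902.30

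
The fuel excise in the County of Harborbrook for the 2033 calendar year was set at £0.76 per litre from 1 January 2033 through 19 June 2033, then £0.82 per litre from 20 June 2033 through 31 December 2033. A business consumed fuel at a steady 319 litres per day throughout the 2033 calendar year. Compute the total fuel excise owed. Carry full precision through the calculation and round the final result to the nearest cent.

£92,222.90

1 January – 19 June 2033: 170 days × 319 litres/day = 54,230 litres at £0.76/litre → £41,214.80
20 June – 31 December 2033: 195 days × 319 litres/day = 62,205 litres at £0.82/litre → £51,008.10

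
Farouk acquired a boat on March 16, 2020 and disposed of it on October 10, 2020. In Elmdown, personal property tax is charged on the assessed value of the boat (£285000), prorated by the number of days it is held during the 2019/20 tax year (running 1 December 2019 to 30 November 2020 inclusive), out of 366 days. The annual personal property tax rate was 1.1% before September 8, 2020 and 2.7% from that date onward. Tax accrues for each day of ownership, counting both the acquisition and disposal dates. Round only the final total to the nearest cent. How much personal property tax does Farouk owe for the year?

March 16 – September 7, 2020: 176 days at 1.1% → £285000 × 1.1% × 176/366 = £1507.5410
September 8 – October 10, 2020: 33 days at 2.7% → £285000 × 2.7% × 33/366 = £693.8115
Total = £2201.3525

£2201.35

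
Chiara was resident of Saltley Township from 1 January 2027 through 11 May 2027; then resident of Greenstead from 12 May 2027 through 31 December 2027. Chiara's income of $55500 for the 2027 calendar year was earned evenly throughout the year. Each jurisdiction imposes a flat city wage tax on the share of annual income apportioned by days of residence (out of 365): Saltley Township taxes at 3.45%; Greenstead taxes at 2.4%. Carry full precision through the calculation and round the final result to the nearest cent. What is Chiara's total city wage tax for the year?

Saltley Township, 1 January – 11 May 2027: 131 days → $55500 × 3.45% × 131/365 = $687.2116
Greenstead, 12 May – 31 December 2027: 234 days → $55500 × 2.4% × 234/365 = $853.9397
Total = $1541.1514

$1541.15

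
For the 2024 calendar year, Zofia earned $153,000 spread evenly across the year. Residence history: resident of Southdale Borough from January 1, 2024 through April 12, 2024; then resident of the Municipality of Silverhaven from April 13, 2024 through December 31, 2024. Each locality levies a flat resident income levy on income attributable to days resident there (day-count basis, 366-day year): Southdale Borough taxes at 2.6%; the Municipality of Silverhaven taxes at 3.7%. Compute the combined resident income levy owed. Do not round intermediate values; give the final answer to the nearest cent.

$5,187.37

Southdale Borough, January 1 – April 12, 2024: 103 days → $153,000 × 2.6% × 103/366 = $1,119.4918
The Municipality of Silverhaven, April 13 – December 31, 2024: 263 days → $153,000 × 3.7% × 263/366 = $4,067.8770
Total = $5,187.3689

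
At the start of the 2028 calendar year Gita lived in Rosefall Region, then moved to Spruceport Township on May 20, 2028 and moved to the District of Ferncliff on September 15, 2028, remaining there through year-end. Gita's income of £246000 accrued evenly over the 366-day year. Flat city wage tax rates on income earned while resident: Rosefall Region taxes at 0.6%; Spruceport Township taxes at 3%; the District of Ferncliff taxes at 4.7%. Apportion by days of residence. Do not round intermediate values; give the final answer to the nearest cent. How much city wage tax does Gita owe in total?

£6355.67

Rosefall Region, January 1 – May 19, 2028: 140 days → £246000 × 0.6% × 140/366 = £564.5902
Spruceport Township, May 20 – September 14, 2028: 118 days → £246000 × 3% × 118/366 = £2379.3443
The District of Ferncliff, September 15 – December 31, 2028: 108 days → £246000 × 4.7% × 108/366 = £3411.7377
Total = £6355.6721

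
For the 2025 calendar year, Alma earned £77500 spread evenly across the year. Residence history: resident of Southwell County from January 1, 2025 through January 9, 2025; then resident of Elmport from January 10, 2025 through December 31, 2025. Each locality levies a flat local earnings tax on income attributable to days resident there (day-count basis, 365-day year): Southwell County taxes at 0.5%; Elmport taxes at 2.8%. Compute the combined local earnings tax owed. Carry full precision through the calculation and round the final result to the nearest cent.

£2126.05

Southwell County, January 1 – January 9, 2025: 9 days → £77500 × 0.5% × 9/365 = £9.5548
Elmport, January 10 – December 31, 2025: 356 days → £77500 × 2.8% × 356/365 = £2116.4932
Total = £2126.0479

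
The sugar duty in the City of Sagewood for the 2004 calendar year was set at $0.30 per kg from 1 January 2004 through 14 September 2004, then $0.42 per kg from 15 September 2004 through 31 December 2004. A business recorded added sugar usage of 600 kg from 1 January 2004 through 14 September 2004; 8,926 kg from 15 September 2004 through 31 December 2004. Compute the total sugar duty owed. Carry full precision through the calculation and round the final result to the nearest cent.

$3,928.92

1 January – 14 September 2004: 600 kg at $0.30/kg → $180.00
15 September – 31 December 2004: 8,926 kg at $0.42/kg → $3,748.92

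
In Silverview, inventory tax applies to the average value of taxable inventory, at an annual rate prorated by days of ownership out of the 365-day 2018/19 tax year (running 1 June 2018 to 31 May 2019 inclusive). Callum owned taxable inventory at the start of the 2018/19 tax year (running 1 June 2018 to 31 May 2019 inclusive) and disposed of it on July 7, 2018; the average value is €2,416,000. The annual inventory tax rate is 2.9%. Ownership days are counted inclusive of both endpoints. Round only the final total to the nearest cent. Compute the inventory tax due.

€7,102.38

Days held (June 1 – July 7, 2018): 37 out of 365
Tax = €2,416,000 × 2.9% × 37/365 = €7,102.3781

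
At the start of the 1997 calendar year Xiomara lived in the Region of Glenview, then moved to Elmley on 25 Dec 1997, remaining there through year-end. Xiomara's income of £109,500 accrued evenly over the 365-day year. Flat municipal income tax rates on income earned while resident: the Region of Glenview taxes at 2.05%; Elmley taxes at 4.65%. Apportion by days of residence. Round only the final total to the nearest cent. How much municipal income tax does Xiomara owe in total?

The Region of Glenview, 1 Jan – 24 Dec 1997: 358 days → £109,500 × 2.05% × 358/365 = £2,201.7000
Elmley, 25 Dec – 31 Dec 1997: 7 days → £109,500 × 4.65% × 7/365 = £97.6500
Total = £2,299.3500

£2,299.35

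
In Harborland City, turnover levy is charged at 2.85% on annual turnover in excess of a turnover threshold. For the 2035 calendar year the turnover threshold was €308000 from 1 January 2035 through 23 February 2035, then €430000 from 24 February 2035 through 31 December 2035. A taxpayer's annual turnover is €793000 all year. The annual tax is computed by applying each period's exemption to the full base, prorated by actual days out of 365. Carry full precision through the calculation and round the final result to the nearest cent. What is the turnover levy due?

1 January – 23 February 2035: 54 days, exemption €308000 → (€793000 − €308000) × 2.85% × 54/365 = €2044.9726
24 February – 31 December 2035: 311 days, exemption €430000 → (€793000 − €430000) × 2.85% × 311/365 = €8814.9329
Total = €10859.9055

€10859.91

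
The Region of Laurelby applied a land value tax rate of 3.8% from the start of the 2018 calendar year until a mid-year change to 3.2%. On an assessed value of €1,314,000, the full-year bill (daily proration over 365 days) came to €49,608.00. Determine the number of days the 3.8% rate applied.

Let d = days at the first rate; then 365 − d days at the second rate.
€1,314,000 × [3.8%·d + 3.2%·(365−d)] / 365 = €49,608.00
Solving gives d = 350, so the new rate took effect on 17 December 2018.

350 days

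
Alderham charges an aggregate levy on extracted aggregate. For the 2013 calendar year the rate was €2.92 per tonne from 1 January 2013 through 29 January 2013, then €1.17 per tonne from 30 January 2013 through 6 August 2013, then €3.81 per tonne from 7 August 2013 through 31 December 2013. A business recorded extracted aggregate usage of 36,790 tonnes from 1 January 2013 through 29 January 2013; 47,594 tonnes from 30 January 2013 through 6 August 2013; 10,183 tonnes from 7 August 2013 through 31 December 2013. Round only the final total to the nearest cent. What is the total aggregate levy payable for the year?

1 January – 29 January 2013: 36,790 tonnes at €2.92/tonne → €107,426.80
30 January – 6 August 2013: 47,594 tonnes at €1.17/tonne → €55,684.98
7 August – 31 December 2013: 10,183 tonnes at €3.81/tonne → €38,797.23

€201,909.01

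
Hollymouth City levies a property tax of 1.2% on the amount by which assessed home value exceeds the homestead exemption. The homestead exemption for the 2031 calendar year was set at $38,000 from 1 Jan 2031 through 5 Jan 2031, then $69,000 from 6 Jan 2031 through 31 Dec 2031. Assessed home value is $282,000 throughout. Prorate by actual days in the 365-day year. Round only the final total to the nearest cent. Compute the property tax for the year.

$2,561.10

1 Jan – 5 Jan 2031: 5 days, exemption $38,000 → ($282,000 − $38,000) × 1.2% × 5/365 = $40.1096
6 Jan – 31 Dec 2031: 360 days, exemption $69,000 → ($282,000 − $69,000) × 1.2% × 360/365 = $2,520.9863
Total = $2,561.0959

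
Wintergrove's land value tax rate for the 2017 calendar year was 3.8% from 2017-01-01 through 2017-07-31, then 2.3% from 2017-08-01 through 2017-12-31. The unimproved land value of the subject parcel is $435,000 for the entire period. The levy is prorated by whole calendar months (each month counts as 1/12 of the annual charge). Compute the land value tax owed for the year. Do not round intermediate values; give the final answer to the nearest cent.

2017-01-01 to 2017-07-31: 7 months at 3.8% → $435,000 × 3.8% × 7/12 = $9,642.5000
2017-08-01 to 2017-12-31: 5 months at 2.3% → $435,000 × 2.3% × 5/12 = $4,168.7500
Total = $13,811.2500

$13,811.25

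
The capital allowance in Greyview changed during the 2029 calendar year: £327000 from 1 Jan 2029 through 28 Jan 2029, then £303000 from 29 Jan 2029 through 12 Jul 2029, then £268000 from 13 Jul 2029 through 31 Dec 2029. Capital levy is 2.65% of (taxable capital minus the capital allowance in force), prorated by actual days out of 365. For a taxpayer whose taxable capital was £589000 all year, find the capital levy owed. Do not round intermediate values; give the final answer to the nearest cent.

1 Jan – 28 Jan 2029: 28 days, exemption £327000 → (£589000 − £327000) × 2.65% × 28/365 = £532.6137
29 Jan – 12 Jul 2029: 165 days, exemption £303000 → (£589000 − £303000) × 2.65% × 165/365 = £3426.1233
13 Jul – 31 Dec 2029: 172 days, exemption £268000 → (£589000 − £268000) × 2.65% × 172/365 = £4008.5425
Total = £7967.2795

£7967.28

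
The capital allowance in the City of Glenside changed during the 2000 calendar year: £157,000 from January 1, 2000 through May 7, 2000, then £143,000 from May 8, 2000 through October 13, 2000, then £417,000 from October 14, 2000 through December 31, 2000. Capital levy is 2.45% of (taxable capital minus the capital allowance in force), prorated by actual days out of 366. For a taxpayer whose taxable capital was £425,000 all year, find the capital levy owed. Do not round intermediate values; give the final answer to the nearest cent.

January 1 – May 7, 2000: 128 days, exemption £157,000 → (£425,000 − £157,000) × 2.45% × 128/366 = £2,296.3060
May 8 – October 13, 2000: 159 days, exemption £143,000 → (£425,000 − £143,000) × 2.45% × 159/366 = £3,001.4508
October 14 – December 31, 2000: 79 days, exemption £417,000 → (£425,000 − £417,000) × 2.45% × 79/366 = £42.3060
Total = £5,340.0628

£5,340.06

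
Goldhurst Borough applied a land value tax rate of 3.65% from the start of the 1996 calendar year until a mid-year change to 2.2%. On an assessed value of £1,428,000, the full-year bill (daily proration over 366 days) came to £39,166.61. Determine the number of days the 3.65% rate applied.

137 days

Let d = days at the first rate; then 366 − d days at the second rate.
£1,428,000 × [3.65%·d + 2.2%·(366−d)] / 366 = £39,166.61
Solving gives d = 137, so the new rate took effect on 17 May 1996.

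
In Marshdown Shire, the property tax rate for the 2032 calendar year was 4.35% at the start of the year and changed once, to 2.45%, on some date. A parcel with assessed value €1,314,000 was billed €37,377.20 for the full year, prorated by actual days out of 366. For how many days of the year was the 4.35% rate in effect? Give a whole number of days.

76 days

Let d = days at the first rate; then 366 − d days at the second rate.
€1,314,000 × [4.35%·d + 2.45%·(366−d)] / 366 = €37,377.20
Solving gives d = 76, so the new rate took effect on March 17, 2032.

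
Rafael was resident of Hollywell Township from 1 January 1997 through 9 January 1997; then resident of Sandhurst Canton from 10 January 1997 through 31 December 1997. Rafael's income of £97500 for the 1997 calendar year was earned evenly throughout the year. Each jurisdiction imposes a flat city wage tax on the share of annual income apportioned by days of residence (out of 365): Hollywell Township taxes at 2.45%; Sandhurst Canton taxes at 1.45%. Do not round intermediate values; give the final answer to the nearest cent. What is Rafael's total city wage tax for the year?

Hollywell Township, 1 January – 9 January 1997: 9 days → £97500 × 2.45% × 9/365 = £58.9007
Sandhurst Canton, 10 January – 31 December 1997: 356 days → £97500 × 1.45% × 356/365 = £1378.8904
Total = £1437.7911

£1437.79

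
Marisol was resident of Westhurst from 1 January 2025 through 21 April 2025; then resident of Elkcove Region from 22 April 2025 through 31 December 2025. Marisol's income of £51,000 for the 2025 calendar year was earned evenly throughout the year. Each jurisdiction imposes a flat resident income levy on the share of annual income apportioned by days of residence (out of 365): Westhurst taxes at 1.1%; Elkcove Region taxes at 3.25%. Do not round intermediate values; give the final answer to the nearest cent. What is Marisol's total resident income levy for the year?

£1,324.04

Westhurst, 1 January – 21 April 2025: 111 days → £51,000 × 1.1% × 111/365 = £170.6055
Elkcove Region, 22 April – 31 December 2025: 254 days → £51,000 × 3.25% × 254/365 = £1,153.4384
Total = £1,324.0438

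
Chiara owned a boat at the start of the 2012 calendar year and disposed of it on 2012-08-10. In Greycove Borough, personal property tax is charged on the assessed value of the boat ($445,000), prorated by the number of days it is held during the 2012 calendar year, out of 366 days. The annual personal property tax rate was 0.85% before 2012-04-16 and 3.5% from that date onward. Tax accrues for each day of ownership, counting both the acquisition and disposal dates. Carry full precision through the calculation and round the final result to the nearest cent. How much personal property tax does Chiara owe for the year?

$6,074.37

2012-01-01 to 2012-04-15: 106 days at 0.85% → $445,000 × 0.85% × 106/366 = $1,095.4781
2012-04-16 to 2012-08-10: 117 days at 3.5% → $445,000 × 3.5% × 117/366 = $4,978.8934
Total = $6,074.3716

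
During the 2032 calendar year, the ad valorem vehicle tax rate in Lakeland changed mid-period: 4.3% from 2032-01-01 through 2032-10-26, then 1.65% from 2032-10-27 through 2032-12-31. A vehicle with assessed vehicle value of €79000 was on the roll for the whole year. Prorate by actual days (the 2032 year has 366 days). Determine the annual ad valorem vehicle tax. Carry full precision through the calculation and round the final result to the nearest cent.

€3019.48

2032-01-01 to 2032-10-26: 300 days at 4.3% → €79000 × 4.3% × 300/366 = €2784.4262
2032-10-27 to 2032-12-31: 66 days at 1.65% → €79000 × 1.65% × 66/366 = €235.0574
Total = €3019.4836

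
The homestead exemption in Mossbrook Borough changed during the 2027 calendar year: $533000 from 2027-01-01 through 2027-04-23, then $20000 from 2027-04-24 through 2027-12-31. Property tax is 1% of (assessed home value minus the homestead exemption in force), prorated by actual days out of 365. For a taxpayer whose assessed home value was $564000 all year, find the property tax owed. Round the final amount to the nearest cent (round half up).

$3851.81

2027-01-01 to 2027-04-23: 113 days, exemption $533000 → ($564000 − $533000) × 1% × 113/365 = $95.9726
2027-04-24 to 2027-12-31: 252 days, exemption $20000 → ($564000 − $20000) × 1% × 252/365 = $3755.8356
Total = $3851.8082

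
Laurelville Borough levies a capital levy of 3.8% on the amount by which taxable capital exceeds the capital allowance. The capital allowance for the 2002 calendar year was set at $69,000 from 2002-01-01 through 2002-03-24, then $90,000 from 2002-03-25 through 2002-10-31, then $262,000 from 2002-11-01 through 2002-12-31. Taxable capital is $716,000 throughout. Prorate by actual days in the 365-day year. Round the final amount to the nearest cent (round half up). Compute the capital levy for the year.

2002-01-01 to 2002-03-24: 83 days, exemption $69,000 → ($716,000 − $69,000) × 3.8% × 83/365 = $5,590.7890
2002-03-25 to 2002-10-31: 221 days, exemption $90,000 → ($716,000 − $90,000) × 3.8% × 221/365 = $14,403.1452
2002-11-01 to 2002-12-31: 61 days, exemption $262,000 → ($716,000 − $262,000) × 3.8% × 61/365 = $2,883.2110
Total = $22,877.1452

$22,877.15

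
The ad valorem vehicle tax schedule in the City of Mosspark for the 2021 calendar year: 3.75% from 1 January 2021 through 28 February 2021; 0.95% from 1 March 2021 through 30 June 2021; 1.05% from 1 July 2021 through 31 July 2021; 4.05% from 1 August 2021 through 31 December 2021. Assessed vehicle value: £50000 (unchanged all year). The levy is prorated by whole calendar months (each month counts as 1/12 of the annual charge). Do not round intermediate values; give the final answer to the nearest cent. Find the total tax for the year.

1 January – 28 February 2021: 2 months at 3.75% → £50000 × 3.75% × 2/12 = £312.5000
1 March – 30 June 2021: 4 months at 0.95% → £50000 × 0.95% × 4/12 = £158.3333
1 July – 31 July 2021: 1 month at 1.05% → £50000 × 1.05% × 1/12 = £43.7500
1 August – 31 December 2021: 5 months at 4.05% → £50000 × 4.05% × 5/12 = £843.7500
Total = £1358.3333

£1358.33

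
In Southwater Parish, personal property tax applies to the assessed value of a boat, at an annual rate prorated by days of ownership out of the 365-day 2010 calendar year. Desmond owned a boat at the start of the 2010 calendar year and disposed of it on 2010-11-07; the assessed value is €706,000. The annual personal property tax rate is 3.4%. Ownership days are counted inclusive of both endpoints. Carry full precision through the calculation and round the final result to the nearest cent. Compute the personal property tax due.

Days held (2010-01-01 to 2010-11-07): 311 out of 365
Tax = €706,000 × 3.4% × 311/365 = €20,452.7233

€20,452.72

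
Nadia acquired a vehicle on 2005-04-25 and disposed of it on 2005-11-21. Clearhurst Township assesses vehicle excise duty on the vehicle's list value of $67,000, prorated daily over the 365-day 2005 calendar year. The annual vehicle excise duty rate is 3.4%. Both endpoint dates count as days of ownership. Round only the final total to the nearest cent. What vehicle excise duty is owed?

$1,316.87

Days held (2005-04-25 to 2005-11-21): 211 out of 365
Tax = $67,000 × 3.4% × 211/365 = $1,316.8712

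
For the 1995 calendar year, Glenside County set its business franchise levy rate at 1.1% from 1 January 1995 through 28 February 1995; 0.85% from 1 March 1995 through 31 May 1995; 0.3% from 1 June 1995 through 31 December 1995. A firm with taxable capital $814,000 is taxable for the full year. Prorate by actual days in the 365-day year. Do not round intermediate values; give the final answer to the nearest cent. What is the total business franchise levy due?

1 January – 28 February 1995: 59 days at 1.1% → $814,000 × 1.1% × 59/365 = $1,447.3589
1 March – 31 May 1995: 92 days at 0.85% → $814,000 × 0.85% × 92/365 = $1,743.9671
1 June – 31 December 1995: 214 days at 0.3% → $814,000 × 0.3% × 214/365 = $1,431.7479
Total = $4,623.0740

$4,623.07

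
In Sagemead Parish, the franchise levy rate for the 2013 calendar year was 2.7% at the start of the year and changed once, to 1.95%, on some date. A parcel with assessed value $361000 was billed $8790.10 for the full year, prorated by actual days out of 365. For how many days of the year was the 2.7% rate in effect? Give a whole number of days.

236 days

Let d = days at the first rate; then 365 − d days at the second rate.
$361000 × [2.7%·d + 1.95%·(365−d)] / 365 = $8790.10
Solving gives d = 236, so the new rate took effect on 25 August 2013.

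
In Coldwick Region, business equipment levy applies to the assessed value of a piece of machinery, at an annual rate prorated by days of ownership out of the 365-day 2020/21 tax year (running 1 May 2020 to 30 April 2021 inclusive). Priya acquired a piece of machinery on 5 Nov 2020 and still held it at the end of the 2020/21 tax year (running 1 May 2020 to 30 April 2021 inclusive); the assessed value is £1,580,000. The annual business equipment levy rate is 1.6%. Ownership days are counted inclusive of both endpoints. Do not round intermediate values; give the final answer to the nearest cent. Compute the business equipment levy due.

£12,259.07

Days held (5 Nov 2020 – 30 Apr 2021): 177 out of 365
Tax = £1,580,000 × 1.6% × 177/365 = £12,259.0685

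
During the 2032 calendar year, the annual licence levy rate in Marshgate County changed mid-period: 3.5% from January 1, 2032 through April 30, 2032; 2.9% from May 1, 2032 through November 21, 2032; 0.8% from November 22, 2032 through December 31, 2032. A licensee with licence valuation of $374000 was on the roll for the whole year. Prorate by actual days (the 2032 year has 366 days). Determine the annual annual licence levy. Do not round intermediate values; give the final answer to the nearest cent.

January 1 – April 30, 2032: 121 days at 3.5% → $374000 × 3.5% × 121/366 = $4327.5683
May 1 – November 21, 2032: 205 days at 2.9% → $374000 × 2.9% × 205/366 = $6074.9454
November 22 – December 31, 2032: 40 days at 0.8% → $374000 × 0.8% × 40/366 = $326.9945
Total = $10729.5082

$10729.51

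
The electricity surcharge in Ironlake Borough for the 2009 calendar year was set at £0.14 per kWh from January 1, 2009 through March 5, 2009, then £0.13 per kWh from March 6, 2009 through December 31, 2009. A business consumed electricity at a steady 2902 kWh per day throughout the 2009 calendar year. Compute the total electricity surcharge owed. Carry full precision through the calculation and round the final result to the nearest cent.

January 1 – March 5, 2009: 64 days × 2902 kWh/day = 185,728 kWh at £0.14/kWh → £26001.92
March 6 – December 31, 2009: 301 days × 2902 kWh/day = 873,502 kWh at £0.13/kWh → £113555.26

£139557.18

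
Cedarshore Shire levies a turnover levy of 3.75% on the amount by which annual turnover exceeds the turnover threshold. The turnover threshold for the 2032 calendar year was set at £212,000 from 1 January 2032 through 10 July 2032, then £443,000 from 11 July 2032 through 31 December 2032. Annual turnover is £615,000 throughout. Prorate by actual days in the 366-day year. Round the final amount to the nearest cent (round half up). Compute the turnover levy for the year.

£10,994.26

1 January – 10 July 2032: 192 days, exemption £212,000 → (£615,000 − £212,000) × 3.75% × 192/366 = £7,927.8689
11 July – 31 December 2032: 174 days, exemption £443,000 → (£615,000 − £443,000) × 3.75% × 174/366 = £3,066.3934
Total = £10,994.2623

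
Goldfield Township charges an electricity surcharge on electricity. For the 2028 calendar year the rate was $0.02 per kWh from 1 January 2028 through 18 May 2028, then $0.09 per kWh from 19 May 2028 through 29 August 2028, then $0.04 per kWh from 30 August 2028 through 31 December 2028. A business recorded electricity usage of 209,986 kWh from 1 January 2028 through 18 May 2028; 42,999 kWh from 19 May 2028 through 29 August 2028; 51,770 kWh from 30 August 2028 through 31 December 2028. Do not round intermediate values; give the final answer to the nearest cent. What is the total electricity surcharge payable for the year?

1 January – 18 May 2028: 209,986 kWh at $0.02/kWh → $4,199.72
19 May – 29 August 2028: 42,999 kWh at $0.09/kWh → $3,869.91
30 August – 31 December 2028: 51,770 kWh at $0.04/kWh → $2,070.80

$10,140.43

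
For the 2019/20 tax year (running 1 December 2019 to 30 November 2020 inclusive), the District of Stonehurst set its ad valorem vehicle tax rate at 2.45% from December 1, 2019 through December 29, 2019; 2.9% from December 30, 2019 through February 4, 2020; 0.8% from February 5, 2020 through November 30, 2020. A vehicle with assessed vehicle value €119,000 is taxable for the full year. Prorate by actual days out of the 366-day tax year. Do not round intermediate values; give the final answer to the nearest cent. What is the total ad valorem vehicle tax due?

December 1 – December 29, 2019: 29 days at 2.45% → €119,000 × 2.45% × 29/366 = €231.0096
December 30, 2019 – February 4, 2020: 37 days at 2.9% → €119,000 × 2.9% × 37/366 = €348.8716
February 5 – November 30, 2020: 300 days at 0.8% → €119,000 × 0.8% × 300/366 = €780.3279
Total = €1,360.2090

€1,360.21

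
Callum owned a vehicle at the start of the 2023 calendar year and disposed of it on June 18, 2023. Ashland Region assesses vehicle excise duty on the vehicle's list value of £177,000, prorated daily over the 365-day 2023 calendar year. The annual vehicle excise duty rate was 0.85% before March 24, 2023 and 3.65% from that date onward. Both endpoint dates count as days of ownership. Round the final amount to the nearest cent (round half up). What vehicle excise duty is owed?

January 1 – March 23, 2023: 82 days at 0.85% → £177,000 × 0.85% × 82/365 = £337.9973
March 24 – June 18, 2023: 87 days at 3.65% → £177,000 × 3.65% × 87/365 = £1,539.9000
Total = £1,877.8973

£1,877.90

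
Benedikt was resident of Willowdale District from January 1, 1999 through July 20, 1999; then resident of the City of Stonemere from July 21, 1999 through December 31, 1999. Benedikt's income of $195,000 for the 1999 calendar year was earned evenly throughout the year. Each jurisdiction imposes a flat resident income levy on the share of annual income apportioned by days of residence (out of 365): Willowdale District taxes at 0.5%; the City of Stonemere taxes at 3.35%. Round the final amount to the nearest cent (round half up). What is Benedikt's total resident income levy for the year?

Willowdale District, January 1 – July 20, 1999: 201 days → $195,000 × 0.5% × 201/365 = $536.9178
The City of Stonemere, July 21 – December 31, 1999: 164 days → $195,000 × 3.35% × 164/365 = $2,935.1507
Total = $3,472.0685

$3,472.07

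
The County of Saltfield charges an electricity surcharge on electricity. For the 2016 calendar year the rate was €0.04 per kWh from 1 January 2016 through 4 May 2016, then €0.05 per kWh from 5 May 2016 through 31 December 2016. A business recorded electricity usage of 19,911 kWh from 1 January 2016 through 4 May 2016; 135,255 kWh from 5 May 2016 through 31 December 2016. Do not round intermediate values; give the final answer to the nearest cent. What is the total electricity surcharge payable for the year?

€7559.19

1 January – 4 May 2016: 19,911 kWh at €0.04/kWh → €796.44
5 May – 31 December 2016: 135,255 kWh at €0.05/kWh → €6762.75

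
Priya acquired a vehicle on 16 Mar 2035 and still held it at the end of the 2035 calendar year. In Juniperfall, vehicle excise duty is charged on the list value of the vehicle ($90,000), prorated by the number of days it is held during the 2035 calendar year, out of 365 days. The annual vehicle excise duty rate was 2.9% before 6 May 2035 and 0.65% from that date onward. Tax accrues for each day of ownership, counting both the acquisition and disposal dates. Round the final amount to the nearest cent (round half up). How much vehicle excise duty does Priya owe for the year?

$749.34

16 Mar – 5 May 2035: 51 days at 2.9% → $90,000 × 2.9% × 51/365 = $364.6849
6 May – 31 Dec 2035: 240 days at 0.65% → $90,000 × 0.65% × 240/365 = $384.6575
Total = $749.3425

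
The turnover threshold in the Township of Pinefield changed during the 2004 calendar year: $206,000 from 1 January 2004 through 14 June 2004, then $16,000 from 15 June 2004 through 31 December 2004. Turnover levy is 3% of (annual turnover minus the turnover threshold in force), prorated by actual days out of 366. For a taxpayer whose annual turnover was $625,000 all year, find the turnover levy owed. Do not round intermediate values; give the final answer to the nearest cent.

$15,684.75

1 January – 14 June 2004: 166 days, exemption $206,000 → ($625,000 − $206,000) × 3% × 166/366 = $5,701.1475
15 June – 31 December 2004: 200 days, exemption $16,000 → ($625,000 − $16,000) × 3% × 200/366 = $9,983.6066
Total = $15,684.7541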